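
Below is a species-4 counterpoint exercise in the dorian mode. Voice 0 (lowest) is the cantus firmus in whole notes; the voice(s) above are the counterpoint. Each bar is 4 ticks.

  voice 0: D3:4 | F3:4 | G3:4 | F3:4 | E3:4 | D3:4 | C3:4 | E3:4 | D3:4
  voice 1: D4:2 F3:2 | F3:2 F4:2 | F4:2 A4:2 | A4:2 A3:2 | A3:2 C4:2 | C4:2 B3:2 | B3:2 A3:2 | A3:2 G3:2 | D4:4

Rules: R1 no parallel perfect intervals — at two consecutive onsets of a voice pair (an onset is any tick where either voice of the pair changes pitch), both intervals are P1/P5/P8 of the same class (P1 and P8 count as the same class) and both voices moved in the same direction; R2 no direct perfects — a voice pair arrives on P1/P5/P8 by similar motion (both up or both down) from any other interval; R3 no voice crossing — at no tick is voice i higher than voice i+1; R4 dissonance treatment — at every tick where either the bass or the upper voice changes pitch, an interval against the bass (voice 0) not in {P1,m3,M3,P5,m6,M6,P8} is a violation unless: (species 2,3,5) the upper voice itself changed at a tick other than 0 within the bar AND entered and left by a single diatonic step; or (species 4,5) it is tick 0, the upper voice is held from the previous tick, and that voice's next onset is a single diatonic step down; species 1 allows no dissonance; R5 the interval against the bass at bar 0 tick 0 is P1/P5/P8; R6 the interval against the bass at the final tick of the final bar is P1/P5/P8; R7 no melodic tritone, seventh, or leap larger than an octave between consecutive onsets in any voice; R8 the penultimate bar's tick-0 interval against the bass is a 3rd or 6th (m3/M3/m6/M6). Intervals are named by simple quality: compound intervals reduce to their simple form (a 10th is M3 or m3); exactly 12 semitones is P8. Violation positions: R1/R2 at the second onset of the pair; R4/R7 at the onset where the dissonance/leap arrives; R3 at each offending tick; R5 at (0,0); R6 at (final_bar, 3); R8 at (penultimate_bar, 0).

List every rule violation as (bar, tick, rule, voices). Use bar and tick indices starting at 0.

bar 0: v0=D3 v1=D4 downbeat P8
bar 1: v0=F3 v1=F3 downbeat P1
bar 2: v0=G3 v1=F4 downbeat m7
bar 3: v0=F3 v1=A4 downbeat M3
bar 4: v0=E3 v1=A3 downbeat P4
bar 5: v0=D3 v1=C4 downbeat m7
bar 6: v0=C3 v1=B3 downbeat M7
bar 7: v0=E3 v1=A3 downbeat P4
bar 8: v0=D3 v1=D4 downbeat P8
  -> R4 @ bar 2 tick 0 v(0, 1): G3/F4 m7 untreated
  -> R4 @ bar 2 tick 2 v(0, 1): G3/A4 M2 untreated
  -> R4 @ bar 4 tick 0 v(0, 1): E3/A3 P4 untreated
  -> R8 @ bar 7 tick 0 v(0, 1): penult P4 not 3rd/6th

(2, 0, R4, (0, 1))
(2, 2, R4, (0, 1))
(4, 0, R4, (0, 1))
(7, 0, R8, (0, 1))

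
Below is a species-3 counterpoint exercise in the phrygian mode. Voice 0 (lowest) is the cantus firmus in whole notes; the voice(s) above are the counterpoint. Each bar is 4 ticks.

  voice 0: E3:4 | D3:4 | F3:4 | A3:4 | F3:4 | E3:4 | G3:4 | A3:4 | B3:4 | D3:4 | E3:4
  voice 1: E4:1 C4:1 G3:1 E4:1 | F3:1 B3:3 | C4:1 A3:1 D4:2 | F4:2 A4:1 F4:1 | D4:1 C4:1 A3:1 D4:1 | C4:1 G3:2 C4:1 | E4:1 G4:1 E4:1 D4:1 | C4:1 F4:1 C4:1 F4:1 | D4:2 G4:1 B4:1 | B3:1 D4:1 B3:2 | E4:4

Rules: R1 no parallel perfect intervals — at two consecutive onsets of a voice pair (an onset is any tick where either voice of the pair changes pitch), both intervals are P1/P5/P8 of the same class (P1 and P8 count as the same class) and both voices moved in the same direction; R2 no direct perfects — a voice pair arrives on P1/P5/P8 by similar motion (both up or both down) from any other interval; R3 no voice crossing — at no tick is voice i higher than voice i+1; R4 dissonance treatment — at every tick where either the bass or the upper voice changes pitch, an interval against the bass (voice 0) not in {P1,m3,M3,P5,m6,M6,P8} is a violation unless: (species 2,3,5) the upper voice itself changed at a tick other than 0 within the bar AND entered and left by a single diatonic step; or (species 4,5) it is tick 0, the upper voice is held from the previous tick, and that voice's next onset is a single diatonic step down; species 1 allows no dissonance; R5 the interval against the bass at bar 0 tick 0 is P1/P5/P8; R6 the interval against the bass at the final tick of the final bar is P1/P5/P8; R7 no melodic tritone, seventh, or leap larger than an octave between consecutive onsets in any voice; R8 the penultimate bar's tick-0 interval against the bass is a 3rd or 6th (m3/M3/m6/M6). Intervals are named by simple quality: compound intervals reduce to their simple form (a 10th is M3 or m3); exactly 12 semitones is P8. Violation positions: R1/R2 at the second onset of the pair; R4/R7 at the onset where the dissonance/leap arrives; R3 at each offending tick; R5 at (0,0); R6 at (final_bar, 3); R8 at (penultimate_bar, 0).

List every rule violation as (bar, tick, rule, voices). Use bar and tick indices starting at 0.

bar 0: v0=E3 v1=E4 downbeat P8
bar 1: v0=D3 v1=F3 downbeat m3
bar 2: v0=F3 v1=C4 downbeat P5
bar 3: v0=A3 v1=F4 downbeat m6
bar 4: v0=F3 v1=D4 downbeat M6
bar 5: v0=E3 v1=C4 downbeat m6
bar 6: v0=G3 v1=E4 downbeat M6
bar 7: v0=A3 v1=C4 downbeat m3
bar 8: v0=B3 v1=D4 downbeat m3
bar 9: v0=D3 v1=B3 downbeat M6
bar 10: v0=E3 v1=E4 downbeat P8
  -> R7 @ bar 1 tick 0 v(1,): E4->F3 leap 11st
  -> R7 @ bar 1 tick 1 v(1,): F3->B3 leap 6st
  -> R2 @ bar 2 tick 0 v(0, 1): D3/B3 M6 -> F3/C4 P5 similar
  -> R2 @ bar 10 tick 0 v(0, 1): D3/B3 M6 -> E3/E4 P8 similar

(1, 0, R7, (1,))
(1, 1, R7, (1,))
(2, 0, R2, (0, 1))
(10, 0, R2, (0, 1))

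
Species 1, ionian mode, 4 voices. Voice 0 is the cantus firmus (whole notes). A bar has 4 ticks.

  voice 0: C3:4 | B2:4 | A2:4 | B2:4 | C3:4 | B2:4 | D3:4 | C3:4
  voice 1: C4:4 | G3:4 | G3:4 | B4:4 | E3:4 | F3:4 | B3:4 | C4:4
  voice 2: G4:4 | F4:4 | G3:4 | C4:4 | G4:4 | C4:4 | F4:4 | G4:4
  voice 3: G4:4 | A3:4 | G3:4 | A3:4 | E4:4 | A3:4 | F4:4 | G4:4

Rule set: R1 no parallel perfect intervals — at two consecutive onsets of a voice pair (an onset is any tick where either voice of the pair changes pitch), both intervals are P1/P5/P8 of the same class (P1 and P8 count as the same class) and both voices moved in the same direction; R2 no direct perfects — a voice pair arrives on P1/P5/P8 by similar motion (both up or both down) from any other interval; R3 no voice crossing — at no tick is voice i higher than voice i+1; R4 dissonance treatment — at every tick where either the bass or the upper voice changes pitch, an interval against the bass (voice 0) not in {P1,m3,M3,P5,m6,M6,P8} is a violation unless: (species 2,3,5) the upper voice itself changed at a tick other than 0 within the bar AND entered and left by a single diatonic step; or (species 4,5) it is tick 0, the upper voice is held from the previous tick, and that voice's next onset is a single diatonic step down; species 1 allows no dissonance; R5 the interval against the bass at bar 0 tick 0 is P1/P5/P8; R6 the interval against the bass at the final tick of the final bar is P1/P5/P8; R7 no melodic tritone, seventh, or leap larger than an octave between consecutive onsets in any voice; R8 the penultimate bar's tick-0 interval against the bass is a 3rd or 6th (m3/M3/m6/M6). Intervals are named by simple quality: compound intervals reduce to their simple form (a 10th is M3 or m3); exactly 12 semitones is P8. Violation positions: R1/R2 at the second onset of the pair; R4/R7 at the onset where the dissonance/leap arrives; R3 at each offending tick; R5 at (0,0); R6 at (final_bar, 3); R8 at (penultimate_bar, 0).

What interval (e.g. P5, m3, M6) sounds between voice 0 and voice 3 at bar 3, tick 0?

voice 0=B2 voice 3=A3 -> m7

m7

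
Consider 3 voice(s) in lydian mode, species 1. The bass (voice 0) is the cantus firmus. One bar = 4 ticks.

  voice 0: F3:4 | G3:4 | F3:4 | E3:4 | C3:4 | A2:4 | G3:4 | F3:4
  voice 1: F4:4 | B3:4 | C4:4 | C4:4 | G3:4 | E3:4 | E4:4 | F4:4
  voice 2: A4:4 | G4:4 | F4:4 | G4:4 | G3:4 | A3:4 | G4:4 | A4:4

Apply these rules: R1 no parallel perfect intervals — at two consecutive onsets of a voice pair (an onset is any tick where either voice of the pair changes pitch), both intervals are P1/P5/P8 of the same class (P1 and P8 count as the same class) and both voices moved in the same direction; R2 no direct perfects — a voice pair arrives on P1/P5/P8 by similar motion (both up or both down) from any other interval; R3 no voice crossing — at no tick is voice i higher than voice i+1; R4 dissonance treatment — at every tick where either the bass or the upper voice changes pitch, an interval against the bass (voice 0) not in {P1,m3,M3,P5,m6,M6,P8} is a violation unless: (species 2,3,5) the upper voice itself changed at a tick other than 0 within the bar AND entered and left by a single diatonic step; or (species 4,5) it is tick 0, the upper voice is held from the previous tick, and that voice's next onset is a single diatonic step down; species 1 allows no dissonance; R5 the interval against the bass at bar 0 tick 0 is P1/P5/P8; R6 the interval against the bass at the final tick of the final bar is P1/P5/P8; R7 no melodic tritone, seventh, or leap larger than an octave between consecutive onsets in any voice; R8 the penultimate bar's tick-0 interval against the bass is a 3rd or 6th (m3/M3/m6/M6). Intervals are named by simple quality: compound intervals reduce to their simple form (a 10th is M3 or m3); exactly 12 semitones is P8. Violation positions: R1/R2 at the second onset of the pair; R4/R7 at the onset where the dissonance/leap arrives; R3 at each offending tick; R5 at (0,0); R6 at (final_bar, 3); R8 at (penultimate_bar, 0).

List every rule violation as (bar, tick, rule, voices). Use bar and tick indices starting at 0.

(0, 0, R5, (0, 2))
(1, 0, R7, (1,))
(2, 0, R1, (0, 2))
(4, 0, R2, (0, 1))
(4, 0, R2, (0, 2))
(4, 0, R2, (1, 2))
(5, 0, R1, (0, 1))
(6, 0, R1, (0, 2))
(6, 0, R7, (0,))
(6, 0, R7, (2,))
(6, 0, R8, (0, 2))
(7, 3, R6, (0, 2))

bar 0: v0=F3 v1=F4 v2=A4 downbeat M3
bar 1: v0=G3 v1=B3 v2=G4 downbeat P8
bar 2: v0=F3 v1=C4 v2=F4 downbeat P8
bar 3: v0=E3 v1=C4 v2=G4 downbeat m3
bar 4: v0=C3 v1=G3 v2=G3 downbeat P5
bar 5: v0=A2 v1=E3 v2=A3 downbeat P8
bar 6: v0=G3 v1=E4 v2=G4 downbeat P8
bar 7: v0=F3 v1=F4 v2=A4 downbeat M3
  -> R5 @ bar 0 tick 0 v(0, 2): opens on M3
  -> R7 @ bar 1 tick 0 v(1,): F4->B3 leap 6st
  -> R1 @ bar 2 tick 0 v(0, 2): G3/G4 P8 -> F3/F4 P8 similar
  -> R2 @ bar 4 tick 0 v(0, 1): E3/C4 m6 -> C3/G3 P5 similar
  -> R2 @ bar 4 tick 0 v(0, 2): E3/G4 m3 -> C3/G3 P5 similar
  -> R2 @ bar 4 tick 0 v(1, 2): C4/G4 P5 -> G3/G3 P1 similar
  -> R1 @ bar 5 tick 0 v(0, 1): C3/G3 P5 -> A2/E3 P5 similar
  -> R1 @ bar 6 tick 0 v(0, 2): A2/A3 P8 -> G3/G4 P8 similar
  -> R7 @ bar 6 tick 0 v(0,): A2->G3 leap 10st
  -> R7 @ bar 6 tick 0 v(2,): A3->G4 leap 10st
  -> R8 @ bar 6 tick 0 v(0, 2): penult P8 not 3rd/6th
  -> R6 @ bar 7 tick 3 v(0, 2): closes on M3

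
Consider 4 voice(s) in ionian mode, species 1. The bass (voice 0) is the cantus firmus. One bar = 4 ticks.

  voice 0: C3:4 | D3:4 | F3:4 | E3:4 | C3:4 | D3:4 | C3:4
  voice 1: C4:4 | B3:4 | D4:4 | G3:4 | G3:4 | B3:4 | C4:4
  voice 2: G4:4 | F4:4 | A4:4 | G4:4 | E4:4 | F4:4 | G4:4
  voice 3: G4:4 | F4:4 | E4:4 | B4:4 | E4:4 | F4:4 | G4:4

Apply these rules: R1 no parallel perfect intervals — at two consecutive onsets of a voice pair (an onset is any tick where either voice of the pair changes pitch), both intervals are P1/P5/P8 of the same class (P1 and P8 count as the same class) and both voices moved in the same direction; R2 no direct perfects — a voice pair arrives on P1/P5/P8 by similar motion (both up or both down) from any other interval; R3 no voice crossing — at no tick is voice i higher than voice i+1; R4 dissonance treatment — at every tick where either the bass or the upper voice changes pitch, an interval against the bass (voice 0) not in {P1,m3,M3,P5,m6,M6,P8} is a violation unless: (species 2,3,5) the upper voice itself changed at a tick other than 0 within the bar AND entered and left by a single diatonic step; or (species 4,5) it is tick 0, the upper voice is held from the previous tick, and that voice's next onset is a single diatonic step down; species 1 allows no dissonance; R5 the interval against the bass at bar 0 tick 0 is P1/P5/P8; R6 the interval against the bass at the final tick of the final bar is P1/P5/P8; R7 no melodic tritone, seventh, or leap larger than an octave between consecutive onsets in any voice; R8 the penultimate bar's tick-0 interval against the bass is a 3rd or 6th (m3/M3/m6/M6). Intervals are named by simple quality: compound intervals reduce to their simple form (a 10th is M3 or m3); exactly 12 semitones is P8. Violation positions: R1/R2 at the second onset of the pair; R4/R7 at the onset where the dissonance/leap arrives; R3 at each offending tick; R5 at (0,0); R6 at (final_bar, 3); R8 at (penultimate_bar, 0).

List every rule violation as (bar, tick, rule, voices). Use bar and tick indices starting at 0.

bar 0: v0=C3 v1=C4 v2=G4 v3=G4 downbeat P5
bar 1: v0=D3 v1=B3 v2=F4 v3=F4 downbeat m3
bar 2: v0=F3 v1=D4 v2=A4 v3=E4 downbeat M7
bar 3: v0=E3 v1=G3 v2=G4 v3=B4 downbeat P5
bar 4: v0=C3 v1=G3 v2=E4 v3=E4 downbeat M3
bar 5: v0=D3 v1=B3 v2=F4 v3=F4 downbeat m3
bar 6: v0=C3 v1=C4 v2=G4 v3=G4 downbeat P5
  -> R1 @ bar 1 tick 0 v(2, 3): G4/G4 P1 -> F4/F4 P1 similar
  -> R2 @ bar 2 tick 0 v(1, 2): B3/F4 TT -> D4/A4 P5 similar
  -> R3 @ bar 2 tick 0 v(2, 3): A4 above E4
  -> R4 @ bar 2 tick 0 v(0, 3): F3/E4 M7 untreated
  -> R3 @ bar 2 tick 1 v(2, 3): A4 above E4
  -> R3 @ bar 2 tick 2 v(2, 3): A4 above E4
  -> R3 @ bar 2 tick 3 v(2, 3): A4 above E4
  -> R2 @ bar 3 tick 0 v(1, 2): D4/A4 P5 -> G3/G4 P8 similar
  -> R2 @ bar 4 tick 0 v(2, 3): G4/B4 M3 -> E4/E4 P1 similar
  -> R1 @ bar 5 tick 0 v(2, 3): E4/E4 P1 -> F4/F4 P1 similar
  -> R1 @ bar 6 tick 0 v(2, 3): F4/F4 P1 -> G4/G4 P1 similar
  -> R2 @ bar 6 tick 0 v(1, 2): B3/F4 TT -> C4/G4 P5 similar
  -> R2 @ bar 6 tick 0 v(1, 3): B3/F4 TT -> C4/G4 P5 similar

(1, 0, R1, (2, 3))
(2, 0, R2, (1, 2))
(2, 0, R3, (2, 3))
(2, 0, R4, (0, 3))
(2, 1, R3, (2, 3))
(2, 2, R3, (2, 3))
(2, 3, R3, (2, 3))
(3, 0, R2, (1, 2))
(4, 0, R2, (2, 3))
(5, 0, R1, (2, 3))
(6, 0, R1, (2, 3))
(6, 0, R2, (1, 2))
(6, 0, R2, (1, 3))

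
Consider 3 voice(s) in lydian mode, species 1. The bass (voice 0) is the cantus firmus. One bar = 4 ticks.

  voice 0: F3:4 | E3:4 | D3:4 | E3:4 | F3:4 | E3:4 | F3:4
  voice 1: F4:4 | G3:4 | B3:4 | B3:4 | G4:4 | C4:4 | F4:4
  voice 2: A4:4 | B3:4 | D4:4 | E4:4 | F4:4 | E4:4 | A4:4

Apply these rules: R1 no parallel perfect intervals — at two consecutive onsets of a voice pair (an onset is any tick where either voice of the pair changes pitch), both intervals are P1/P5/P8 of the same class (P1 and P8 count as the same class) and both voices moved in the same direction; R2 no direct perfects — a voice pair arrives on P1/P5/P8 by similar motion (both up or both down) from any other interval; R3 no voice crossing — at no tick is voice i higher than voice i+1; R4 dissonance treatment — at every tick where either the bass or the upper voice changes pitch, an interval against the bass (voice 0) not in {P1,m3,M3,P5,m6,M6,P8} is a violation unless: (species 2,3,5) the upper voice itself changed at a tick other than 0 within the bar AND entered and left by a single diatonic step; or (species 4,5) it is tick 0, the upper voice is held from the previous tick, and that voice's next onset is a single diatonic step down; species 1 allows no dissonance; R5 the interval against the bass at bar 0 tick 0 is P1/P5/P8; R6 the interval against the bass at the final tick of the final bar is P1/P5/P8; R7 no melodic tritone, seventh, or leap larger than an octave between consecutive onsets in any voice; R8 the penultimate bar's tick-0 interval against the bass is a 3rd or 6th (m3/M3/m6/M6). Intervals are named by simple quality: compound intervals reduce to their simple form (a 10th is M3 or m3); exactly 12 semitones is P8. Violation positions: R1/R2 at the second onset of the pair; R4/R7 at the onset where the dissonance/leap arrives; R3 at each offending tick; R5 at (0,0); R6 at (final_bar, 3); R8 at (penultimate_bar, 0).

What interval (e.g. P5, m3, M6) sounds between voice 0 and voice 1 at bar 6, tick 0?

P8

voice 0=F3 voice 1=F4 -> P8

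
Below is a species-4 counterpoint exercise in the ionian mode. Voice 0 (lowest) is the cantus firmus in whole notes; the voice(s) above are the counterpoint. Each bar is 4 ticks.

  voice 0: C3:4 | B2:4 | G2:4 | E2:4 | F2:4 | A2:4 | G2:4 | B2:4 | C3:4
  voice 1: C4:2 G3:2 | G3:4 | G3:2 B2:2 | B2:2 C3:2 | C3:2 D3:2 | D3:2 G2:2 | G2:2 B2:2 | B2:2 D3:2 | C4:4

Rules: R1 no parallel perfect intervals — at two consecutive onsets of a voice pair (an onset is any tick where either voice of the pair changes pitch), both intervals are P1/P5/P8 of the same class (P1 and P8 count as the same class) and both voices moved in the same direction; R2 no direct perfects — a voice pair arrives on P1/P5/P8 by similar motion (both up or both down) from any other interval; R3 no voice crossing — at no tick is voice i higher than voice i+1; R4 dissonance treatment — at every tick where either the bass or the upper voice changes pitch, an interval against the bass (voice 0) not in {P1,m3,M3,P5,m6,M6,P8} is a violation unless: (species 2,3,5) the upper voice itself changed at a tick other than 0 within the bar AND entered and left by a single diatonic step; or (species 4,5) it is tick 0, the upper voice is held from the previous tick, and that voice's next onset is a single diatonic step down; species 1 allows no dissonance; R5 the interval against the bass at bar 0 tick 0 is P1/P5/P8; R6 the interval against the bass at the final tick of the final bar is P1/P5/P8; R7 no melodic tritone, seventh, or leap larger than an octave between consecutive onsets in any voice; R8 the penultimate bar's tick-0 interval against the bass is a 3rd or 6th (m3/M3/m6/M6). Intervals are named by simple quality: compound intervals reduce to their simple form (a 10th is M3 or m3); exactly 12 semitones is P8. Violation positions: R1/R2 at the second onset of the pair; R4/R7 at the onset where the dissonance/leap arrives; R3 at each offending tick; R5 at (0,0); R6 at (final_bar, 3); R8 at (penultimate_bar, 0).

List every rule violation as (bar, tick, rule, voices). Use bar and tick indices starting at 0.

bar 0: v0=C3 v1=C4 downbeat P8
bar 1: v0=B2 v1=G3 downbeat m6
bar 2: v0=G2 v1=G3 downbeat P8
bar 3: v0=E2 v1=B2 downbeat P5
bar 4: v0=F2 v1=C3 downbeat P5
bar 5: v0=A2 v1=D3 downbeat P4
bar 6: v0=G2 v1=G2 downbeat P1
bar 7: v0=B2 v1=B2 downbeat P1
bar 8: v0=C3 v1=C4 downbeat P8
  -> R4 @ bar 5 tick 0 v(0, 1): A2/D3 P4 untreated
  -> R3 @ bar 5 tick 2 v(0, 1): A2 above G2
  -> R4 @ bar 5 tick 2 v(0, 1): A2/G2 M2 untreated
  -> R3 @ bar 5 tick 3 v(0, 1): A2 above G2
  -> R8 @ bar 7 tick 0 v(0, 1): penult P1 not 3rd/6th
  -> R2 @ bar 8 tick 0 v(0, 1): B2/D3 m3 -> C3/C4 P8 similar
  -> R7 @ bar 8 tick 0 v(1,): D3->C4 leap 10st

(5, 0, R4, (0, 1))
(5, 2, R3, (0, 1))
(5, 2, R4, (0, 1))
(5, 3, R3, (0, 1))
(7, 0, R8, (0, 1))
(8, 0, R2, (0, 1))
(8, 0, R7, (1,))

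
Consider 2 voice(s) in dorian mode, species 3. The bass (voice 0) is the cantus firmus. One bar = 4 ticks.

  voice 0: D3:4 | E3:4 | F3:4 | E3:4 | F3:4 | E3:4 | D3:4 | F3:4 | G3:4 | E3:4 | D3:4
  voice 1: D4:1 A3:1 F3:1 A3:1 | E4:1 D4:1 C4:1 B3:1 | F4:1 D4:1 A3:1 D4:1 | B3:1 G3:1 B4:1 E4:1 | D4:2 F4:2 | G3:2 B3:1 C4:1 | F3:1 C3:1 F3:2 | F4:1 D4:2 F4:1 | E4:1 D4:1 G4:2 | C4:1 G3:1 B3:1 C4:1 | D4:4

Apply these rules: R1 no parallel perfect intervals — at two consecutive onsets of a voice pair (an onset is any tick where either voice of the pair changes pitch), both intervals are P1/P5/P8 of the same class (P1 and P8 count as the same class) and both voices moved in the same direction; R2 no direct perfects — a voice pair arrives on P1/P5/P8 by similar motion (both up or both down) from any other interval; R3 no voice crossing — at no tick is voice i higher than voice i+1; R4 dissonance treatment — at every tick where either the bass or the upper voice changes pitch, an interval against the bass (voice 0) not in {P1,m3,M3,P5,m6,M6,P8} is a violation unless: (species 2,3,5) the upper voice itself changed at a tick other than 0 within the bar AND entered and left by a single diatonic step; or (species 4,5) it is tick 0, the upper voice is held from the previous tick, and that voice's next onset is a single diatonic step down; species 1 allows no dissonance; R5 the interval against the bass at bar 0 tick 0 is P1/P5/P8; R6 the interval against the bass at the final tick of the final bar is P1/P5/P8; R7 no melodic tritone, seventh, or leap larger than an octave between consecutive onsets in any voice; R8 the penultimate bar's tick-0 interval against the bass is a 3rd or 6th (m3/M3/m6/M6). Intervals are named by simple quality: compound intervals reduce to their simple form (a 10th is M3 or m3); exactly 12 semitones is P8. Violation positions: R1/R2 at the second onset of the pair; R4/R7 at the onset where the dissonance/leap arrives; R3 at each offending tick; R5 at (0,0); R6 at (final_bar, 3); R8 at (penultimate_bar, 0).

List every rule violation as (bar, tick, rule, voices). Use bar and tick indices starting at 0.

(1, 0, R2, (0, 1))
(2, 0, R2, (0, 1))
(2, 0, R7, (1,))
(3, 0, R2, (0, 1))
(3, 2, R7, (1,))
(5, 0, R7, (1,))
(6, 1, R3, (0, 1))
(6, 1, R4, (0, 1))
(7, 0, R2, (0, 1))

bar 0: v0=D3 v1=D4 downbeat P8
bar 1: v0=E3 v1=E4 downbeat P8
bar 2: v0=F3 v1=F4 downbeat P8
bar 3: v0=E3 v1=B3 downbeat P5
bar 4: v0=F3 v1=D4 downbeat M6
bar 5: v0=E3 v1=G3 downbeat m3
bar 6: v0=D3 v1=F3 downbeat m3
bar 7: v0=F3 v1=F4 downbeat P8
bar 8: v0=G3 v1=E4 downbeat M6
bar 9: v0=E3 v1=C4 downbeat m6
bar 10: v0=D3 v1=D4 downbeat P8
  -> R2 @ bar 1 tick 0 v(0, 1): D3/A3 P5 -> E3/E4 P8 similar
  -> R2 @ bar 2 tick 0 v(0, 1): E3/B3 P5 -> F3/F4 P8 similar
  -> R7 @ bar 2 tick 0 v(1,): B3->F4 leap 6st
  -> R2 @ bar 3 tick 0 v(0, 1): F3/D4 M6 -> E3/B3 P5 similar
  -> R7 @ bar 3 tick 2 v(1,): G3->B4 leap 16st
  -> R7 @ bar 5 tick 0 v(1,): F4->G3 leap 10st
  -> R3 @ bar 6 tick 1 v(0, 1): D3 above C3
  -> R4 @ bar 6 tick 1 v(0, 1): D3/C3 M2 untreated
  -> R2 @ bar 7 tick 0 v(0, 1): D3/F3 m3 -> F3/F4 P8 similar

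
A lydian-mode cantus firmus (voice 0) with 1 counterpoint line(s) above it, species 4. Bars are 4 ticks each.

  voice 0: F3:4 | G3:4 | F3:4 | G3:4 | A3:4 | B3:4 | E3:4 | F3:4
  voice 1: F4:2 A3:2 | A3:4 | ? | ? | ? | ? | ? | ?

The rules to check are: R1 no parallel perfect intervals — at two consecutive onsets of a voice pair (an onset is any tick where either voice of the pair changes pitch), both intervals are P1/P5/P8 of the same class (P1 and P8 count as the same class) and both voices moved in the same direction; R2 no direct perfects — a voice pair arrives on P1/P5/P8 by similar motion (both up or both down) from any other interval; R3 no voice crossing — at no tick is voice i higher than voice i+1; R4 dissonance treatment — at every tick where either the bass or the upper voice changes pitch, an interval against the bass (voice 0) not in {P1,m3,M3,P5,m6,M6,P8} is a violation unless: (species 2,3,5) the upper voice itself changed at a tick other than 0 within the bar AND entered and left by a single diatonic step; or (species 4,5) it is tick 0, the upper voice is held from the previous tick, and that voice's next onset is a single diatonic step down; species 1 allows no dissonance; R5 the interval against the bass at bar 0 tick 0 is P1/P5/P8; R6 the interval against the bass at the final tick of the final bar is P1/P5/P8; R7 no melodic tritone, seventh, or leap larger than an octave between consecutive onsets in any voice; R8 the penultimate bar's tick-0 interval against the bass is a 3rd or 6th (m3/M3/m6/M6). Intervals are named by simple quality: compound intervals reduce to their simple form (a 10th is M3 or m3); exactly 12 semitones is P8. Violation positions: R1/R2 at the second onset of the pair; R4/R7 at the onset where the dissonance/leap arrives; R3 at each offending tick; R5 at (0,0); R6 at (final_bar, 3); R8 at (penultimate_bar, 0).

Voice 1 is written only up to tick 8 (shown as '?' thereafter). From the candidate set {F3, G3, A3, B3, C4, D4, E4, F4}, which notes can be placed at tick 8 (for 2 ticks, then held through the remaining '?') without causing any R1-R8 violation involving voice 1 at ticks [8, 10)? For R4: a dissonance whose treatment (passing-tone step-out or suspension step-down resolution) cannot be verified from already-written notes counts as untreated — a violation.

{A3, C4, D4, F4}

F3: violates R2
G3: violates R4
A3: legal
B3: violates R4
C4: legal
D4: legal
E4: violates R4
F4: legal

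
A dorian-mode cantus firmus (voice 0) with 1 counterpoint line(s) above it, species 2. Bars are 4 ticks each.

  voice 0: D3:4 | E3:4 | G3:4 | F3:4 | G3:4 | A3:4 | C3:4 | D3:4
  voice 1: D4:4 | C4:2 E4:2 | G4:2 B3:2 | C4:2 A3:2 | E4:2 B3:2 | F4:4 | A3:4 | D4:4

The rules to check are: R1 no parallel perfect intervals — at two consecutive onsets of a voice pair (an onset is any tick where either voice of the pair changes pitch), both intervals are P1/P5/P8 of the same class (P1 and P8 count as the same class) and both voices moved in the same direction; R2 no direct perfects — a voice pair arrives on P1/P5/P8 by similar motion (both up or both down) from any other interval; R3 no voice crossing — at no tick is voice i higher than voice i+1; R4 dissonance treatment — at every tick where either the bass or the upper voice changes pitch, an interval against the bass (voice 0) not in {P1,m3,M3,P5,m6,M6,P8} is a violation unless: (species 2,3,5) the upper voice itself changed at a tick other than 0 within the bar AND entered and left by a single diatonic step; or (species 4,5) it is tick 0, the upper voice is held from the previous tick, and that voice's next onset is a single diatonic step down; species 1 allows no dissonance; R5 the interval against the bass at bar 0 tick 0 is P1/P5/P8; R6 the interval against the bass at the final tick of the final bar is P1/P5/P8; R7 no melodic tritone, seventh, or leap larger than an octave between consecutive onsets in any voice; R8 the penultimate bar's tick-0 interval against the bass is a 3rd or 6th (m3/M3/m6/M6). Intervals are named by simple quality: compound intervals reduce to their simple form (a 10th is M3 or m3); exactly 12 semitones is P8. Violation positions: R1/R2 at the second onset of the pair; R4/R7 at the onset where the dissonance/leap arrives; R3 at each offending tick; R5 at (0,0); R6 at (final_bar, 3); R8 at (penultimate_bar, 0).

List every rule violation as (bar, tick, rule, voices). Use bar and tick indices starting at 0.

bar 0: v0=D3 v1=D4 downbeat P8
bar 1: v0=E3 v1=C4 downbeat m6
bar 2: v0=G3 v1=G4 downbeat P8
bar 3: v0=F3 v1=C4 downbeat P5
bar 4: v0=G3 v1=E4 downbeat M6
bar 5: v0=A3 v1=F4 downbeat m6
bar 6: v0=C3 v1=A3 downbeat M6
bar 7: v0=D3 v1=D4 downbeat P8
  -> R1 @ bar 2 tick 0 v(0, 1): E3/E4 P8 -> G3/G4 P8 similar
  -> R7 @ bar 5 tick 0 v(1,): B3->F4 leap 6st
  -> R2 @ bar 7 tick 0 v(0, 1): C3/A3 M6 -> D3/D4 P8 similar

(2, 0, R1, (0, 1))
(5, 0, R7, (1,))
(7, 0, R2, (0, 1))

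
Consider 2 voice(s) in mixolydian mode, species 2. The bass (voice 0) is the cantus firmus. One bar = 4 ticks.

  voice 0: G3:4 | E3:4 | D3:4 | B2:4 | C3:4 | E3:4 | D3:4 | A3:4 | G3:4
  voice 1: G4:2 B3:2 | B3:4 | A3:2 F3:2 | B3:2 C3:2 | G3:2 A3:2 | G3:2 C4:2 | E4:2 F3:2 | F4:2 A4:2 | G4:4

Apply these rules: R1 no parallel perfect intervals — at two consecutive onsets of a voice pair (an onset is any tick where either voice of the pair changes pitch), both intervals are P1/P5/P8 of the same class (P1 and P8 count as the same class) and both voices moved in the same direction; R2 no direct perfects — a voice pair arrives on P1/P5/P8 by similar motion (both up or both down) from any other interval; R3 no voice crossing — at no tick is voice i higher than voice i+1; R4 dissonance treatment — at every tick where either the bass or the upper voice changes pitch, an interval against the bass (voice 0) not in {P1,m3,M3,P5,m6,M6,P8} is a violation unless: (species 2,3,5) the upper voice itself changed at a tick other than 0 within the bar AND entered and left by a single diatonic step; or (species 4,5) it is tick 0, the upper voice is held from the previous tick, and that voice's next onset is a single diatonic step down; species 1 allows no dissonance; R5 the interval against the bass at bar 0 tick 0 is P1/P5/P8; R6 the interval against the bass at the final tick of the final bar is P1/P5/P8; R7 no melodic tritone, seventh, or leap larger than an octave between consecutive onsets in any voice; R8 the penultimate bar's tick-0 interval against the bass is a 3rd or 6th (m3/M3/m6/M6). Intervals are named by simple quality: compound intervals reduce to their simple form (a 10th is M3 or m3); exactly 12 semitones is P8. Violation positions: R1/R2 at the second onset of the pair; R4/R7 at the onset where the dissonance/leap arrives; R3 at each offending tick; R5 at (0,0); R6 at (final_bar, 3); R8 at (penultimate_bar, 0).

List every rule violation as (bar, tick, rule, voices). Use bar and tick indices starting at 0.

(2, 0, R1, (0, 1))
(3, 0, R7, (1,))
(3, 2, R4, (0, 1))
(3, 2, R7, (1,))
(4, 0, R2, (0, 1))
(6, 0, R4, (0, 1))
(6, 2, R7, (1,))
(8, 0, R1, (0, 1))

bar 0: v0=G3 v1=G4 downbeat P8
bar 1: v0=E3 v1=B3 downbeat P5
bar 2: v0=D3 v1=A3 downbeat P5
bar 3: v0=B2 v1=B3 downbeat P8
bar 4: v0=C3 v1=G3 downbeat P5
bar 5: v0=E3 v1=G3 downbeat m3
bar 6: v0=D3 v1=E4 downbeat M2
bar 7: v0=A3 v1=F4 downbeat m6
bar 8: v0=G3 v1=G4 downbeat P8
  -> R1 @ bar 2 tick 0 v(0, 1): E3/B3 P5 -> D3/A3 P5 similar
  -> R7 @ bar 3 tick 0 v(1,): F3->B3 leap 6st
  -> R4 @ bar 3 tick 2 v(0, 1): B2/C3 m2 untreated
  -> R7 @ bar 3 tick 2 v(1,): B3->C3 leap 11st
  -> R2 @ bar 4 tick 0 v(0, 1): B2/C3 m2 -> C3/G3 P5 similar
  -> R4 @ bar 6 tick 0 v(0, 1): D3/E4 M2 untreated
  -> R7 @ bar 6 tick 2 v(1,): E4->F3 leap 11st
  -> R1 @ bar 8 tick 0 v(0, 1): A3/A4 P8 -> G3/G4 P8 similar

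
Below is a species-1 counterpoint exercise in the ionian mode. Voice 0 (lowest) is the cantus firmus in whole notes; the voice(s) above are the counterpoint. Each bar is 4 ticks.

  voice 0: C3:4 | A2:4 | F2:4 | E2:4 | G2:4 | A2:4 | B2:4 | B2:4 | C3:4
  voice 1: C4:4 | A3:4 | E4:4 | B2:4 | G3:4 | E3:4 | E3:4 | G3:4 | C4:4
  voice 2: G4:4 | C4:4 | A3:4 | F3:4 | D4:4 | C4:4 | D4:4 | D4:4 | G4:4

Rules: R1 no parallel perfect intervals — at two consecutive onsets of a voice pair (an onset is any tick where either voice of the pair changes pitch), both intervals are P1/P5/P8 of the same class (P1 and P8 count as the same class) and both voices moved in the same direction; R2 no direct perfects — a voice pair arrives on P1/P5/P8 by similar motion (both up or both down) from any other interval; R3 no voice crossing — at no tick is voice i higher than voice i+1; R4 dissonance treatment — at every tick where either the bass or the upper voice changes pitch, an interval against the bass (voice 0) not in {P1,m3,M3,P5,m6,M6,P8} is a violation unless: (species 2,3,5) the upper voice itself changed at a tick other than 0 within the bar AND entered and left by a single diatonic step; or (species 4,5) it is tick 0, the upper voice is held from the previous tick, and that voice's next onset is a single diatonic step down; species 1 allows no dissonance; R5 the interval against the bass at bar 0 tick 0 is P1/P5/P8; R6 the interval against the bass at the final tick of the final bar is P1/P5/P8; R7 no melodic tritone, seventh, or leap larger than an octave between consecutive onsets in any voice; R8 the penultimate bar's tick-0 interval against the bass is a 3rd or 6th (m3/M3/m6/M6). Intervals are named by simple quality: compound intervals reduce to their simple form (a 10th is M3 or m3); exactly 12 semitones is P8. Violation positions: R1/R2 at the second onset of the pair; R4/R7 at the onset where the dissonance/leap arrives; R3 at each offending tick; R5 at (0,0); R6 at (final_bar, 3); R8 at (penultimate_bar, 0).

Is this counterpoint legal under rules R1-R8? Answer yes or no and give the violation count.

bar 0: v0=C3 v1=C4 v2=G4 (P5)
bar 1: v0=A2 v1=A3 v2=C4 (m3)
bar 2: v0=F2 v1=E4 v2=A3 (M3)
bar 3: v0=E2 v1=B2 v2=F3 (m2)
bar 4: v0=G2 v1=G3 v2=D4 (P5)
bar 5: v0=A2 v1=E3 v2=C4 (m3)
bar 6: v0=B2 v1=E3 v2=D4 (m3)
bar 7: v0=B2 v1=G3 v2=D4 (m3)
bar 8: v0=C3 v1=C4 v2=G4 (P5)
  R1 @ bar1.0: C3/C4 P8 -> A2/A3 P8 similar
  R3 @ bar2.0: E4 above A3
  R4 @ bar2.0: F2/E4 M7 untreated
  R3 @ bar2.1: E4 above A3
  R3 @ bar2.2: E4 above A3
  R3 @ bar2.3: E4 above A3
  R2 @ bar3.0: F2/E4 M7 -> E2/B2 P5 similar
  R4 @ bar3.0: E2/F3 m2 untreated
  R7 @ bar3.0: E4->B2 leap 17st
  R2 @ bar4.0: E2/B2 P5 -> G2/G3 P8 similar
  R2 @ bar4.0: E2/F3 m2 -> G2/D4 P5 similar
  R2 @ bar4.0: B2/F3 TT -> G3/D4 P5 similar
  R4 @ bar6.0: B2/E3 P4 untreated
  R1 @ bar8.0: G3/D4 P5 -> C4/G4 P5 similar
  R2 @ bar8.0: B2/G3 m6 -> C3/C4 P8 similar
  R2 @ bar8.0: B2/D4 m3 -> C3/G4 P5 similar

No (16 violations)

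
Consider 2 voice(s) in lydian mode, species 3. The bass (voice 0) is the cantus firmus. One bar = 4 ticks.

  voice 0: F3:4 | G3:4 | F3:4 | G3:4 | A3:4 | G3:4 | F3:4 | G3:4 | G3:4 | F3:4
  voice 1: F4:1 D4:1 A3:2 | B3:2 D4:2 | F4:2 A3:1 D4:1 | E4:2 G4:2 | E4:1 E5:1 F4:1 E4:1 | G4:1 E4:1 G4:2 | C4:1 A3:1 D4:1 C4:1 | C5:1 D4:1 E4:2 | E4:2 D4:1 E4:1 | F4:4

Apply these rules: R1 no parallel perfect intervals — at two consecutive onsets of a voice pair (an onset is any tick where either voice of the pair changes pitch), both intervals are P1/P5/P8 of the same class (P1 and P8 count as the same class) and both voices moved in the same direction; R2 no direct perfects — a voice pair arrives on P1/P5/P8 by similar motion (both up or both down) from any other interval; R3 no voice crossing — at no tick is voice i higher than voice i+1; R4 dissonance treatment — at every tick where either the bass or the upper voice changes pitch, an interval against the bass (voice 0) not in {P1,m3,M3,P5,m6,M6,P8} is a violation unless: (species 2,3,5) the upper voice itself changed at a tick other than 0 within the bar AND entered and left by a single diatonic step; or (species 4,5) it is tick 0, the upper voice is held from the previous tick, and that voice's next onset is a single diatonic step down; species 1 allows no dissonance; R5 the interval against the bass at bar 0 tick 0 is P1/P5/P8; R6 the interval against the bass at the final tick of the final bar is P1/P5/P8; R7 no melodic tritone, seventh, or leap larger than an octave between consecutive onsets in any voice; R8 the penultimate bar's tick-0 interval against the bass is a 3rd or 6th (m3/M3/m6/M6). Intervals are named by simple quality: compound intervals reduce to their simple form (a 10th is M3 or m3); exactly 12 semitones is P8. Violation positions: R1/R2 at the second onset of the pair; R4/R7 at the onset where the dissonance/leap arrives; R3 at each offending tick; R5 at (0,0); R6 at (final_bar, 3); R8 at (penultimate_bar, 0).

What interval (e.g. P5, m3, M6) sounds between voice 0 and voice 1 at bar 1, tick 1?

M3

voice 0=G3 voice 1=B3 -> M3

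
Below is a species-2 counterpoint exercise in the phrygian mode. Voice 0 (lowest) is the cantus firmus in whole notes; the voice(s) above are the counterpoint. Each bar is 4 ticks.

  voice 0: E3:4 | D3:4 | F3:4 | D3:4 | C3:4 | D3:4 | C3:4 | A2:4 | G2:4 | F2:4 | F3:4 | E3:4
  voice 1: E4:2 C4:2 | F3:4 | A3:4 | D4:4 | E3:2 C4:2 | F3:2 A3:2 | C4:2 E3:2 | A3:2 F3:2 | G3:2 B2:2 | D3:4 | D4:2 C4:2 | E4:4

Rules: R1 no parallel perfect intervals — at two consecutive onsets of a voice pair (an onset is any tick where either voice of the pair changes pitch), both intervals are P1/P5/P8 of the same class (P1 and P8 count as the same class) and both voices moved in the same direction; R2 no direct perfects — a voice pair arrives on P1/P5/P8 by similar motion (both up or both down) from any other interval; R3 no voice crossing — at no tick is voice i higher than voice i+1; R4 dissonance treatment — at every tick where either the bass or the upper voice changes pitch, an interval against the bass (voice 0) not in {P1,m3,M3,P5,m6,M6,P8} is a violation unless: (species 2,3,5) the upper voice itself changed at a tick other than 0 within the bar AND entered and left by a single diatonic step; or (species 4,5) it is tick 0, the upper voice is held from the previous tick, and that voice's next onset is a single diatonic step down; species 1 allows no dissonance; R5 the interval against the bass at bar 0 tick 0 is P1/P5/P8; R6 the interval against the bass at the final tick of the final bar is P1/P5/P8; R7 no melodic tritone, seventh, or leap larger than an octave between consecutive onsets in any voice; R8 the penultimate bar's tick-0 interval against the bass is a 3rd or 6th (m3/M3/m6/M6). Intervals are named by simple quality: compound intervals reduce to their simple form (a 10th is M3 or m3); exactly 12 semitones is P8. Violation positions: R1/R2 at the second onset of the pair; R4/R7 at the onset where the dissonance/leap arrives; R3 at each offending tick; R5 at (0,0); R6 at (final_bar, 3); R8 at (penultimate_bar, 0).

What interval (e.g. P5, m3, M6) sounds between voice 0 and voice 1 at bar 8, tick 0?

P8

voice 0=G2 voice 1=G3 -> P8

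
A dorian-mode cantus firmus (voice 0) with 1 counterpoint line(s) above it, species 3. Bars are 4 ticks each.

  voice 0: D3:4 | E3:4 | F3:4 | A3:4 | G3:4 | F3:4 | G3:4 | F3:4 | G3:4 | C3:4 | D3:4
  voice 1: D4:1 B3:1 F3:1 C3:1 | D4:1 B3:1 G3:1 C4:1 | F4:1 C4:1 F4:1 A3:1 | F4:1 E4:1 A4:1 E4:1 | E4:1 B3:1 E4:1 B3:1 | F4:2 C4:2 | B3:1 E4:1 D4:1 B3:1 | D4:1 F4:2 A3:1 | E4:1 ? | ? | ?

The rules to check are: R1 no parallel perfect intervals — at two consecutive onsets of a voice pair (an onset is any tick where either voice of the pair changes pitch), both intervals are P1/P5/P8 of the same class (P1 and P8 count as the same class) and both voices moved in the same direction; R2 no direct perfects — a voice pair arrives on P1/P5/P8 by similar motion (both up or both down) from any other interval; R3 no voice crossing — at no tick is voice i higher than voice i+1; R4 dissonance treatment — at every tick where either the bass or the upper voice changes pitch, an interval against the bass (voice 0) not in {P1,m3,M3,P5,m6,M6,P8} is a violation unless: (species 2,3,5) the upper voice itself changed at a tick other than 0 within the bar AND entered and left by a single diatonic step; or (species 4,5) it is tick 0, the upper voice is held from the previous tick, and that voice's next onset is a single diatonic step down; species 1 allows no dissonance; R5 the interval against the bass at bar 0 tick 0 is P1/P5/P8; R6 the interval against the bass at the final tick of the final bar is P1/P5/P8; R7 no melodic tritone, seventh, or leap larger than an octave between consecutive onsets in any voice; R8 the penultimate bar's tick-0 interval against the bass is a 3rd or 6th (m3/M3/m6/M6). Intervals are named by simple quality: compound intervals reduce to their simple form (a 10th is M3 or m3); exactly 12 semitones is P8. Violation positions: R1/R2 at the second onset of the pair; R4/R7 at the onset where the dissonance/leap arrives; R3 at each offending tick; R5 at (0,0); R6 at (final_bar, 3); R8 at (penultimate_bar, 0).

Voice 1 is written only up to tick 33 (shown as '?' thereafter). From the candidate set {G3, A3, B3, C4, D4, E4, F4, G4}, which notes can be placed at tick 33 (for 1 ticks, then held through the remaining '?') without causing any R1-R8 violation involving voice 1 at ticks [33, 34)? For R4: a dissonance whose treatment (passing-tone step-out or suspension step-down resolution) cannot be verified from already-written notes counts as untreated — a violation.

G3: legal
A3: violates R4
B3: legal
C4: violates R4
D4: legal
E4: legal
F4: violates R4
G4: legal

{B3, D4, E4, G3, G4}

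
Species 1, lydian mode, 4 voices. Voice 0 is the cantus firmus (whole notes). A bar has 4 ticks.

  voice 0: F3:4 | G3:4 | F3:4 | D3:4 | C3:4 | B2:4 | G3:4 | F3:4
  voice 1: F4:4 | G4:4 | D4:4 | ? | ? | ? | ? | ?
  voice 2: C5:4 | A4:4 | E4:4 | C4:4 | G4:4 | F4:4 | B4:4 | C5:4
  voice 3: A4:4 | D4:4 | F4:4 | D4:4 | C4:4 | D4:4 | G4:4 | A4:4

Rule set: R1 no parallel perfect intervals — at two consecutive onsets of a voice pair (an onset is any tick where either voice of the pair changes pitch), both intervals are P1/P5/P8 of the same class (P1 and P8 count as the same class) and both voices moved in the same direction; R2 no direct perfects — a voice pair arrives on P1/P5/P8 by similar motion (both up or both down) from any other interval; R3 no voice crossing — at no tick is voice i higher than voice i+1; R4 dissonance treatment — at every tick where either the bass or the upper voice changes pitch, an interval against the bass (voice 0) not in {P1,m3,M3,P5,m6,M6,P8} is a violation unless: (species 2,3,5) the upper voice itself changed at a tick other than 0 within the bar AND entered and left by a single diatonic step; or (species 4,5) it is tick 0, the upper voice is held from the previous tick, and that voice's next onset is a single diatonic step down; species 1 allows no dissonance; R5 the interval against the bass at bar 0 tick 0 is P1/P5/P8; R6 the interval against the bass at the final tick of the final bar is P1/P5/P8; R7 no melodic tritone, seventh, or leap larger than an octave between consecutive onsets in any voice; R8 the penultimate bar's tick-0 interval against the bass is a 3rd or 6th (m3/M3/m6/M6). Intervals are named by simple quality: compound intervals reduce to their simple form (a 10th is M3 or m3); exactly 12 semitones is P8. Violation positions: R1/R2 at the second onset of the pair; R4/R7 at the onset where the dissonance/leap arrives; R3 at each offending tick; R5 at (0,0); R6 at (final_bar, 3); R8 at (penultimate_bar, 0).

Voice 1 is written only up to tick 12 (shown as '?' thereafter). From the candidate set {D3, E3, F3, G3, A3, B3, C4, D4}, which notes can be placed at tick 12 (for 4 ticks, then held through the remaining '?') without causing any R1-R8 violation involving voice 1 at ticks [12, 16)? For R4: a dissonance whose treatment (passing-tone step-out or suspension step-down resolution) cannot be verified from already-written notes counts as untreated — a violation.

{B3}

D3: violates R2
E3: violates R4,R7
F3: violates R2
G3: violates R2,R4
A3: violates R2
B3: legal
C4: violates R2,R4
D4: violates R3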